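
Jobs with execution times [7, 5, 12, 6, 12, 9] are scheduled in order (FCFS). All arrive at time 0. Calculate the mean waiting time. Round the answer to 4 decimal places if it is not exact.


FCFS order (as given): [7, 5, 12, 6, 12, 9]
Waiting times:
  Job 1: wait = 0
  Job 2: wait = 7
  Job 3: wait = 12
  Job 4: wait = 24
  Job 5: wait = 30
  Job 6: wait = 42
Sum of waiting times = 115
Average waiting time = 115/6 = 19.1667

19.1667


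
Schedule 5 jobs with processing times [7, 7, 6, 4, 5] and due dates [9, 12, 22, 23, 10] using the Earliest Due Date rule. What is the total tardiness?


Sort by due date (EDD order): [(7, 9), (5, 10), (7, 12), (6, 22), (4, 23)]
Compute completion times and tardiness:
  Job 1: p=7, d=9, C=7, tardiness=max(0,7-9)=0
  Job 2: p=5, d=10, C=12, tardiness=max(0,12-10)=2
  Job 3: p=7, d=12, C=19, tardiness=max(0,19-12)=7
  Job 4: p=6, d=22, C=25, tardiness=max(0,25-22)=3
  Job 5: p=4, d=23, C=29, tardiness=max(0,29-23)=6
Total tardiness = 18

18


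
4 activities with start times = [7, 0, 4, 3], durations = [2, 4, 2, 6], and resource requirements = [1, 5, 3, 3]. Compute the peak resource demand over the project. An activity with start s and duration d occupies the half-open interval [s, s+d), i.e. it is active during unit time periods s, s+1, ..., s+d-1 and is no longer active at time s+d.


Each activity i is active on [start_i, start_i + duration_i).
Compute total resource usage per time slot:
  t=0: active resources = [5], total = 5
  t=1: active resources = [5], total = 5
  t=2: active resources = [5], total = 5
  t=3: active resources = [5, 3], total = 8
  t=4: active resources = [3, 3], total = 6
  t=5: active resources = [3, 3], total = 6
  t=6: active resources = [3], total = 3
  t=7: active resources = [1, 3], total = 4
  t=8: active resources = [1, 3], total = 4
Peak resource demand = 8

8


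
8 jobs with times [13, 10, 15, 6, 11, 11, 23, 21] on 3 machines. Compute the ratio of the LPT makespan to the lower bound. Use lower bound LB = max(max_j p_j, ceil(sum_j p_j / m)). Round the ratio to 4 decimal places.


LPT order: [23, 21, 15, 13, 11, 11, 10, 6]
Machine loads after assignment: [34, 38, 38]
LPT makespan = 38
Lower bound = max(max_job, ceil(total/3)) = max(23, 37) = 37
Ratio = 38 / 37 = 1.027

1.027


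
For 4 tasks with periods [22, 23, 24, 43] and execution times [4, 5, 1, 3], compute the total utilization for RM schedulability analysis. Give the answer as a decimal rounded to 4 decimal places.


Compute individual utilizations (exact fractions):
  Task 1: C/T = 4/22 = 2/11 (approx. 0.1818)
  Task 2: C/T = 5/23 (approx. 0.2174)
  Task 3: C/T = 1/24 (approx. 0.0417)
  Task 4: C/T = 3/43 (approx. 0.0698)
Total utilization U = 2/11 + 5/23 + 1/24 + 3/43 = 133327/261096
Rounded to 4 decimal places: U = 0.5106
RM (Liu & Layland) bound for 4 tasks = 0.756828; compare with U = 133327/261096 (approx. 0.510644)
U <= bound, so schedulable by RM sufficient condition.

0.5106


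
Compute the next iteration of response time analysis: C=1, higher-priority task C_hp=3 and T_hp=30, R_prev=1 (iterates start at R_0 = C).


R_next = C + ceil(R_prev / T_hp) * C_hp
ceil(1 / 30) = ceil(0.0333) = 1
Interference = 1 * 3 = 3
R_next = 1 + 3 = 4

4


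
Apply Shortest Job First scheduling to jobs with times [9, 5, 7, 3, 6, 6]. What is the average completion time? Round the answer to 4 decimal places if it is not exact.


SJF order (ascending): [3, 5, 6, 6, 7, 9]
Completion times:
  Job 1: burst=3, C=3
  Job 2: burst=5, C=8
  Job 3: burst=6, C=14
  Job 4: burst=6, C=20
  Job 5: burst=7, C=27
  Job 6: burst=9, C=36
Average completion = 108/6 = 18.0

18.0


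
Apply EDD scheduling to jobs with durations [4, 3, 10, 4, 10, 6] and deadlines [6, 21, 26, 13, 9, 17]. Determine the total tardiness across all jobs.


Sort by due date (EDD order): [(4, 6), (10, 9), (4, 13), (6, 17), (3, 21), (10, 26)]
Compute completion times and tardiness:
  Job 1: p=4, d=6, C=4, tardiness=max(0,4-6)=0
  Job 2: p=10, d=9, C=14, tardiness=max(0,14-9)=5
  Job 3: p=4, d=13, C=18, tardiness=max(0,18-13)=5
  Job 4: p=6, d=17, C=24, tardiness=max(0,24-17)=7
  Job 5: p=3, d=21, C=27, tardiness=max(0,27-21)=6
  Job 6: p=10, d=26, C=37, tardiness=max(0,37-26)=11
Total tardiness = 34

34


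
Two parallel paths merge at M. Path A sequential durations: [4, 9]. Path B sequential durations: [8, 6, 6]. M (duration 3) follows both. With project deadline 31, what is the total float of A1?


Forward pass: ES(A1) = sum of predecessors on chain A = 0
EF = ES + duration = 0 + 4 = 4
Backward pass: LF(M) = deadline = 31; LS(M) = 31 - 3 = 28
LF(A1) = LS(M) - sum(successors on chain A) = 28 - 9 = 19
LS = LF - duration = 19 - 4 = 15
Total float = LS - ES = 15 - 0 = 15

15


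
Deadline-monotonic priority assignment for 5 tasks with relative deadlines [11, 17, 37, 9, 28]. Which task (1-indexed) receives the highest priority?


Sort tasks by relative deadline (ascending):
  Task 4: deadline = 9
  Task 1: deadline = 11
  Task 2: deadline = 17
  Task 5: deadline = 28
  Task 3: deadline = 37
Priority order (highest first): [4, 1, 2, 5, 3]
Highest priority task = 4

4


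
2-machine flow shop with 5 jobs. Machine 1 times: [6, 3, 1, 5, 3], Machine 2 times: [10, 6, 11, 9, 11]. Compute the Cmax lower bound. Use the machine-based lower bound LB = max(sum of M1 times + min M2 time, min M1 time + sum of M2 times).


LB1 = sum(M1 times) + min(M2 times) = 18 + 6 = 24
LB2 = min(M1 times) + sum(M2 times) = 1 + 47 = 48
Lower bound = max(LB1, LB2) = max(24, 48) = 48

48


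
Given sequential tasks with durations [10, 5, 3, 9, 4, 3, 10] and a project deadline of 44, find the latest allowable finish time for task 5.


LF(activity 5) = deadline - sum of successor durations
Successors: activities 6 through 7 with durations [3, 10]
Sum of successor durations = 13
LF = 44 - 13 = 31

31


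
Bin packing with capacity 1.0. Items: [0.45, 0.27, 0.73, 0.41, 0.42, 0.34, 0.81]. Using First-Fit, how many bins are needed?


Place items sequentially using First-Fit:
  Item 0.45 -> new Bin 1
  Item 0.27 -> Bin 1 (now 0.72)
  Item 0.73 -> new Bin 2
  Item 0.41 -> new Bin 3
  Item 0.42 -> Bin 3 (now 0.83)
  Item 0.34 -> new Bin 4
  Item 0.81 -> new Bin 5
Total bins used = 5

5


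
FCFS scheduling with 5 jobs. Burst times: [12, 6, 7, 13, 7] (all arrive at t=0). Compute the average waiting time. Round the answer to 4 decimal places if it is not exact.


FCFS order (as given): [12, 6, 7, 13, 7]
Waiting times:
  Job 1: wait = 0
  Job 2: wait = 12
  Job 3: wait = 18
  Job 4: wait = 25
  Job 5: wait = 38
Sum of waiting times = 93
Average waiting time = 93/5 = 18.6

18.6


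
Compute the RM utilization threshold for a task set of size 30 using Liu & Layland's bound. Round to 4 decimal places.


Compute 2^(1/30) = 1.0233738920
Subtract 1: 1.0233738920 - 1 = 0.0233738920
Multiply by n: 30 * 0.0233738920 = 0.7012167600
Round to 4 dp: 0.7012

0.7012


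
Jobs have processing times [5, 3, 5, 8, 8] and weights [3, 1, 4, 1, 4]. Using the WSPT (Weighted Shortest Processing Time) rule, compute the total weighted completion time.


Compute p/w ratios and sort ascending (WSPT): [(5, 4), (5, 3), (8, 4), (3, 1), (8, 1)]
Compute weighted completion times:
  Job (p=5,w=4): C=5, w*C=4*5=20
  Job (p=5,w=3): C=10, w*C=3*10=30
  Job (p=8,w=4): C=18, w*C=4*18=72
  Job (p=3,w=1): C=21, w*C=1*21=21
  Job (p=8,w=1): C=29, w*C=1*29=29
Total weighted completion time = 172

172


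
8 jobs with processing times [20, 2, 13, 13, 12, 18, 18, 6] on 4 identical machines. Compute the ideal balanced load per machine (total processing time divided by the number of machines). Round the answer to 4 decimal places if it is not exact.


Total processing time = 20 + 2 + 13 + 13 + 12 + 18 + 18 + 6 = 102
Number of machines = 4
Ideal balanced load = 102 / 4 = 25.5

25.5


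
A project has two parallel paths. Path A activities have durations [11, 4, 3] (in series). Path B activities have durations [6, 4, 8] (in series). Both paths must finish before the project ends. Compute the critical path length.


Path A total = 11 + 4 + 3 = 18
Path B total = 6 + 4 + 8 = 18
Critical path = longest path = max(18, 18) = 18

18


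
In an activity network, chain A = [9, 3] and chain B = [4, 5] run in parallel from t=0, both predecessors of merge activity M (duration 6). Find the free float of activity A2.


ES(A2) = sum of predecessors on chain A = 9
EF(A2) = ES + duration = 9 + 3 = 12
Successor of A2 is M. ES(M) = max(sum(A), sum(B)) = max(12, 9) = 12
Free float = ES(successor) - EF(current) = 12 - 12 = 0

0


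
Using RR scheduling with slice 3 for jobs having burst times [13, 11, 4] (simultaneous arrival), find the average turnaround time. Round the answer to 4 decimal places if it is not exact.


Time quantum = 3
Execution trace:
  J1 runs 3 units, time = 3
  J2 runs 3 units, time = 6
  J3 runs 3 units, time = 9
  J1 runs 3 units, time = 12
  J2 runs 3 units, time = 15
  J3 runs 1 units, time = 16
  J1 runs 3 units, time = 19
  J2 runs 3 units, time = 22
  J1 runs 3 units, time = 25
  J2 runs 2 units, time = 27
  J1 runs 1 units, time = 28
Finish times: [28, 27, 16]
Average turnaround = 71/3 = 23.6667

23.6667


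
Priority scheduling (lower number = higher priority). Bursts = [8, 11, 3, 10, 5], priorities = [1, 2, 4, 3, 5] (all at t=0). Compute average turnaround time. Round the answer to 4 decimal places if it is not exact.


Sort by priority (ascending = highest first):
Order: [(1, 8), (2, 11), (3, 10), (4, 3), (5, 5)]
Completion times:
  Priority 1, burst=8, C=8
  Priority 2, burst=11, C=19
  Priority 3, burst=10, C=29
  Priority 4, burst=3, C=32
  Priority 5, burst=5, C=37
Average turnaround = 125/5 = 25.0

25.0


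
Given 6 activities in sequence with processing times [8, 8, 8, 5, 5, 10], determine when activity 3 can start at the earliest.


Activity 3 starts after activities 1 through 2 complete.
Predecessor durations: [8, 8]
ES = 8 + 8 = 16

16


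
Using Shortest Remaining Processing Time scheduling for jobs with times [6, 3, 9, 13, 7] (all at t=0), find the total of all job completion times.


Since all jobs arrive at t=0, SRPT equals SPT ordering.
SPT order: [3, 6, 7, 9, 13]
Completion times:
  Job 1: p=3, C=3
  Job 2: p=6, C=9
  Job 3: p=7, C=16
  Job 4: p=9, C=25
  Job 5: p=13, C=38
Total completion time = 3 + 9 + 16 + 25 + 38 = 91

91


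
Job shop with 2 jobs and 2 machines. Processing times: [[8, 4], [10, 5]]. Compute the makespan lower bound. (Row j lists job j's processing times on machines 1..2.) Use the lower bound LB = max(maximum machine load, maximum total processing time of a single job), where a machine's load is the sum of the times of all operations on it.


Machine loads:
  Machine 1: 8 + 10 = 18
  Machine 2: 4 + 5 = 9
Max machine load = 18
Job totals:
  Job 1: 12
  Job 2: 15
Max job total = 15
Lower bound = max(18, 15) = 18

18


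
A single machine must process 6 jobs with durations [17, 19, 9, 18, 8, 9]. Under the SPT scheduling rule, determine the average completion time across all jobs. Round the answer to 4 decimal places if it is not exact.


Sort jobs by processing time (SPT order): [8, 9, 9, 17, 18, 19]
Compute completion times sequentially:
  Job 1: processing = 8, completes at 8
  Job 2: processing = 9, completes at 17
  Job 3: processing = 9, completes at 26
  Job 4: processing = 17, completes at 43
  Job 5: processing = 18, completes at 61
  Job 6: processing = 19, completes at 80
Sum of completion times = 235
Average completion time = 235/6 = 39.1667

39.1667


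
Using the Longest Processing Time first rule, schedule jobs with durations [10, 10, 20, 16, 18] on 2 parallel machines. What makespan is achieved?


Sort jobs in decreasing order (LPT): [20, 18, 16, 10, 10]
Assign each job to the least loaded machine:
  Machine 1: jobs [20, 10, 10], load = 40
  Machine 2: jobs [18, 16], load = 34
Makespan = max load = 40

40


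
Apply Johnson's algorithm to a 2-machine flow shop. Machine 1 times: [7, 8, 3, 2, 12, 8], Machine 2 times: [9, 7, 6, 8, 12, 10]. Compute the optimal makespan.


Apply Johnson's rule:
  Group 1 (a <= b): [(4, 2, 8), (3, 3, 6), (1, 7, 9), (6, 8, 10), (5, 12, 12)]
  Group 2 (a > b): [(2, 8, 7)]
Optimal job order: [4, 3, 1, 6, 5, 2]
Schedule:
  Job 4: M1 done at 2, M2 done at 10
  Job 3: M1 done at 5, M2 done at 16
  Job 1: M1 done at 12, M2 done at 25
  Job 6: M1 done at 20, M2 done at 35
  Job 5: M1 done at 32, M2 done at 47
  Job 2: M1 done at 40, M2 done at 54
Makespan = 54

54


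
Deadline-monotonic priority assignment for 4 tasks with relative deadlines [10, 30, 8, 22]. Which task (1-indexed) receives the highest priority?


Sort tasks by relative deadline (ascending):
  Task 3: deadline = 8
  Task 1: deadline = 10
  Task 4: deadline = 22
  Task 2: deadline = 30
Priority order (highest first): [3, 1, 4, 2]
Highest priority task = 3

3


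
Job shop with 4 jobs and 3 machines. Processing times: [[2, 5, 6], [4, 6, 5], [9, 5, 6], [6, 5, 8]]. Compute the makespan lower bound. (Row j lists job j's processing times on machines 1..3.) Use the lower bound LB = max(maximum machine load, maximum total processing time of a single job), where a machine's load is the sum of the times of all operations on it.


Machine loads:
  Machine 1: 2 + 4 + 9 + 6 = 21
  Machine 2: 5 + 6 + 5 + 5 = 21
  Machine 3: 6 + 5 + 6 + 8 = 25
Max machine load = 25
Job totals:
  Job 1: 13
  Job 2: 15
  Job 3: 20
  Job 4: 19
Max job total = 20
Lower bound = max(25, 20) = 25

25


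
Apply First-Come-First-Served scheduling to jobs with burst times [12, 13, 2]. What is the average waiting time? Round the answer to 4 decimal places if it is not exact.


FCFS order (as given): [12, 13, 2]
Waiting times:
  Job 1: wait = 0
  Job 2: wait = 12
  Job 3: wait = 25
Sum of waiting times = 37
Average waiting time = 37/3 = 12.3333

12.3333


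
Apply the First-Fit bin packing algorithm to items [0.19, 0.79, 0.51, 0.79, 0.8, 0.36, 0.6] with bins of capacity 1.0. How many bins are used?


Place items sequentially using First-Fit:
  Item 0.19 -> new Bin 1
  Item 0.79 -> Bin 1 (now 0.98)
  Item 0.51 -> new Bin 2
  Item 0.79 -> new Bin 3
  Item 0.8 -> new Bin 4
  Item 0.36 -> Bin 2 (now 0.87)
  Item 0.6 -> new Bin 5
Total bins used = 5

5


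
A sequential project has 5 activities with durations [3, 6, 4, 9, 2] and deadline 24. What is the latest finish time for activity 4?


LF(activity 4) = deadline - sum of successor durations
Successors: activities 5 through 5 with durations [2]
Sum of successor durations = 2
LF = 24 - 2 = 22

22


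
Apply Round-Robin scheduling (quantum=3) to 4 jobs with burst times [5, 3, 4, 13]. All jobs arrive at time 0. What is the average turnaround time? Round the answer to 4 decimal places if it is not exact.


Time quantum = 3
Execution trace:
  J1 runs 3 units, time = 3
  J2 runs 3 units, time = 6
  J3 runs 3 units, time = 9
  J4 runs 3 units, time = 12
  J1 runs 2 units, time = 14
  J3 runs 1 units, time = 15
  J4 runs 3 units, time = 18
  J4 runs 3 units, time = 21
  J4 runs 3 units, time = 24
  J4 runs 1 units, time = 25
Finish times: [14, 6, 15, 25]
Average turnaround = 60/4 = 15.0

15.0


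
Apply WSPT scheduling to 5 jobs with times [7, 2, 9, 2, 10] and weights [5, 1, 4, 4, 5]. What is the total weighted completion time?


Compute p/w ratios and sort ascending (WSPT): [(2, 4), (7, 5), (2, 1), (10, 5), (9, 4)]
Compute weighted completion times:
  Job (p=2,w=4): C=2, w*C=4*2=8
  Job (p=7,w=5): C=9, w*C=5*9=45
  Job (p=2,w=1): C=11, w*C=1*11=11
  Job (p=10,w=5): C=21, w*C=5*21=105
  Job (p=9,w=4): C=30, w*C=4*30=120
Total weighted completion time = 289

289


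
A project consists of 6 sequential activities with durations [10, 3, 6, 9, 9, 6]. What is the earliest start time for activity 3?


Activity 3 starts after activities 1 through 2 complete.
Predecessor durations: [10, 3]
ES = 10 + 3 = 13

13


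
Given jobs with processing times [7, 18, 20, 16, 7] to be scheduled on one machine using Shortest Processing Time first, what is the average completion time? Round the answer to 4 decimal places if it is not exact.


Sort jobs by processing time (SPT order): [7, 7, 16, 18, 20]
Compute completion times sequentially:
  Job 1: processing = 7, completes at 7
  Job 2: processing = 7, completes at 14
  Job 3: processing = 16, completes at 30
  Job 4: processing = 18, completes at 48
  Job 5: processing = 20, completes at 68
Sum of completion times = 167
Average completion time = 167/5 = 33.4

33.4


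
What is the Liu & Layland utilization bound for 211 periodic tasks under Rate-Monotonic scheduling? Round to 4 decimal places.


Compute 2^(1/211) = 1.0032904594
Subtract 1: 1.0032904594 - 1 = 0.0032904594
Multiply by n: 211 * 0.0032904594 = 0.6942869334
Round to 4 dp: 0.6943

0.6943


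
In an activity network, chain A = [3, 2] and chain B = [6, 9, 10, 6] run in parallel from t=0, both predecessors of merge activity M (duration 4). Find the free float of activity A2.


ES(A2) = sum of predecessors on chain A = 3
EF(A2) = ES + duration = 3 + 2 = 5
Successor of A2 is M. ES(M) = max(sum(A), sum(B)) = max(5, 31) = 31
Free float = ES(successor) - EF(current) = 31 - 5 = 26

26


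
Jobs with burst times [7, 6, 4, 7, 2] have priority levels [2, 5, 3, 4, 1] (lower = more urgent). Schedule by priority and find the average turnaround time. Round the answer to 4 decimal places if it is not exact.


Sort by priority (ascending = highest first):
Order: [(1, 2), (2, 7), (3, 4), (4, 7), (5, 6)]
Completion times:
  Priority 1, burst=2, C=2
  Priority 2, burst=7, C=9
  Priority 3, burst=4, C=13
  Priority 4, burst=7, C=20
  Priority 5, burst=6, C=26
Average turnaround = 70/5 = 14.0

14.0


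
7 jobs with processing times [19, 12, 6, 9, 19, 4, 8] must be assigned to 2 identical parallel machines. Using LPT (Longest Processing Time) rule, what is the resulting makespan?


Sort jobs in decreasing order (LPT): [19, 19, 12, 9, 8, 6, 4]
Assign each job to the least loaded machine:
  Machine 1: jobs [19, 12, 6], load = 37
  Machine 2: jobs [19, 9, 8, 4], load = 40
Makespan = max load = 40

40


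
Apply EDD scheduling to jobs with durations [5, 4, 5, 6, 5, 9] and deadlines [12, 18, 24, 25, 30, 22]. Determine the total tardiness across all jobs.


Sort by due date (EDD order): [(5, 12), (4, 18), (9, 22), (5, 24), (6, 25), (5, 30)]
Compute completion times and tardiness:
  Job 1: p=5, d=12, C=5, tardiness=max(0,5-12)=0
  Job 2: p=4, d=18, C=9, tardiness=max(0,9-18)=0
  Job 3: p=9, d=22, C=18, tardiness=max(0,18-22)=0
  Job 4: p=5, d=24, C=23, tardiness=max(0,23-24)=0
  Job 5: p=6, d=25, C=29, tardiness=max(0,29-25)=4
  Job 6: p=5, d=30, C=34, tardiness=max(0,34-30)=4
Total tardiness = 8

8


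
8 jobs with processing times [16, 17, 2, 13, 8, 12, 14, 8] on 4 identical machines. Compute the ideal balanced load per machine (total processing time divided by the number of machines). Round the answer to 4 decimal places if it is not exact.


Total processing time = 16 + 17 + 2 + 13 + 8 + 12 + 14 + 8 = 90
Number of machines = 4
Ideal balanced load = 90 / 4 = 22.5

22.5


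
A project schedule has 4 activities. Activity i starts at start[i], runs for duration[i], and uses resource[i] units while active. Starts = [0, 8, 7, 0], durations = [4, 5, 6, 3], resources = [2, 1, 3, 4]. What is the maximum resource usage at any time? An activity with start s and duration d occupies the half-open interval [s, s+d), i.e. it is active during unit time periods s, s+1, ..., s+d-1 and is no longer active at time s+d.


Each activity i is active on [start_i, start_i + duration_i).
Compute total resource usage per time slot:
  t=0: active resources = [2, 4], total = 6
  t=1: active resources = [2, 4], total = 6
  t=2: active resources = [2, 4], total = 6
  t=3: active resources = [2], total = 2
  t=4: active resources = [], total = 0
  t=5: active resources = [], total = 0
  t=6: active resources = [], total = 0
  t=7: active resources = [3], total = 3
  t=8: active resources = [1, 3], total = 4
  t=9: active resources = [1, 3], total = 4
  t=10: active resources = [1, 3], total = 4
  t=11: active resources = [1, 3], total = 4
  t=12: active resources = [1, 3], total = 4
Peak resource demand = 6

6


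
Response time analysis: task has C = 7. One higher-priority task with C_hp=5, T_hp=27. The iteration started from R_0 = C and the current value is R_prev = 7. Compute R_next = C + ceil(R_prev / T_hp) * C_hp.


R_next = C + ceil(R_prev / T_hp) * C_hp
ceil(7 / 27) = ceil(0.2593) = 1
Interference = 1 * 5 = 5
R_next = 7 + 5 = 12

12


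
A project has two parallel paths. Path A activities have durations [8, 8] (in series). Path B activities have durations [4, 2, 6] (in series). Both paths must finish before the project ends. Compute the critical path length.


Path A total = 8 + 8 = 16
Path B total = 4 + 2 + 6 = 12
Critical path = longest path = max(16, 12) = 16

16


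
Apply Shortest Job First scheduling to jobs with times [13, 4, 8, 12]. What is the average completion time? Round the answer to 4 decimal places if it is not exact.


SJF order (ascending): [4, 8, 12, 13]
Completion times:
  Job 1: burst=4, C=4
  Job 2: burst=8, C=12
  Job 3: burst=12, C=24
  Job 4: burst=13, C=37
Average completion = 77/4 = 19.25

19.25


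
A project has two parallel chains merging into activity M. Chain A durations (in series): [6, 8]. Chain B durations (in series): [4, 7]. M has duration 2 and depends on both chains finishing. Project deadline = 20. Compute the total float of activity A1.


Forward pass: ES(A1) = sum of predecessors on chain A = 0
EF = ES + duration = 0 + 6 = 6
Backward pass: LF(M) = deadline = 20; LS(M) = 20 - 2 = 18
LF(A1) = LS(M) - sum(successors on chain A) = 18 - 8 = 10
LS = LF - duration = 10 - 6 = 4
Total float = LS - ES = 4 - 0 = 4

4


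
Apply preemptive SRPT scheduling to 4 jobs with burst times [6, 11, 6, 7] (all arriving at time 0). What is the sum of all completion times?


Since all jobs arrive at t=0, SRPT equals SPT ordering.
SPT order: [6, 6, 7, 11]
Completion times:
  Job 1: p=6, C=6
  Job 2: p=6, C=12
  Job 3: p=7, C=19
  Job 4: p=11, C=30
Total completion time = 6 + 12 + 19 + 30 = 67

67


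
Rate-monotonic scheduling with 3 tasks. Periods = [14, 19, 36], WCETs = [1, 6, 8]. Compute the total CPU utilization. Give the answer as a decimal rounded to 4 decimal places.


Compute individual utilizations (exact fractions):
  Task 1: C/T = 1/14 (approx. 0.0714)
  Task 2: C/T = 6/19 (approx. 0.3158)
  Task 3: C/T = 8/36 = 2/9 (approx. 0.2222)
Total utilization U = 1/14 + 6/19 + 2/9 = 1459/2394
Rounded to 4 decimal places: U = 0.6094
RM (Liu & Layland) bound for 3 tasks = 0.779763; compare with U = 1459/2394 (approx. 0.609440)
U <= bound, so schedulable by RM sufficient condition.

0.6094


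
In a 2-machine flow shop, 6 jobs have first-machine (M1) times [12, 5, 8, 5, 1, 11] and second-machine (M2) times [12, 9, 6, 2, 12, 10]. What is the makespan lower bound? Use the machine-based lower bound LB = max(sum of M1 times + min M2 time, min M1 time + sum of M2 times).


LB1 = sum(M1 times) + min(M2 times) = 42 + 2 = 44
LB2 = min(M1 times) + sum(M2 times) = 1 + 51 = 52
Lower bound = max(LB1, LB2) = max(44, 52) = 52

52


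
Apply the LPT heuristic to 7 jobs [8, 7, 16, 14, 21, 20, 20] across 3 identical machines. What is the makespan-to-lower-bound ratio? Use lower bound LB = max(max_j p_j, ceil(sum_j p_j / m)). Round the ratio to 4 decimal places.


LPT order: [21, 20, 20, 16, 14, 8, 7]
Machine loads after assignment: [36, 36, 34]
LPT makespan = 36
Lower bound = max(max_job, ceil(total/3)) = max(21, 36) = 36
Ratio = 36 / 36 = 1.0

1.0


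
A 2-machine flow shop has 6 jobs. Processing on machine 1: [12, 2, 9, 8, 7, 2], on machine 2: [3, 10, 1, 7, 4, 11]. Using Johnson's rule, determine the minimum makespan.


Apply Johnson's rule:
  Group 1 (a <= b): [(2, 2, 10), (6, 2, 11)]
  Group 2 (a > b): [(4, 8, 7), (5, 7, 4), (1, 12, 3), (3, 9, 1)]
Optimal job order: [2, 6, 4, 5, 1, 3]
Schedule:
  Job 2: M1 done at 2, M2 done at 12
  Job 6: M1 done at 4, M2 done at 23
  Job 4: M1 done at 12, M2 done at 30
  Job 5: M1 done at 19, M2 done at 34
  Job 1: M1 done at 31, M2 done at 37
  Job 3: M1 done at 40, M2 done at 41
Makespan = 41

41


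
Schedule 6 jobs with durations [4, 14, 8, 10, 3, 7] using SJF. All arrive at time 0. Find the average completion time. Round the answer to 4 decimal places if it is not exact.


SJF order (ascending): [3, 4, 7, 8, 10, 14]
Completion times:
  Job 1: burst=3, C=3
  Job 2: burst=4, C=7
  Job 3: burst=7, C=14
  Job 4: burst=8, C=22
  Job 5: burst=10, C=32
  Job 6: burst=14, C=46
Average completion = 124/6 = 20.6667

20.6667


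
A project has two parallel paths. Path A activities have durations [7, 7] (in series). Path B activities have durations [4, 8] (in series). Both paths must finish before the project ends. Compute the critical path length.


Path A total = 7 + 7 = 14
Path B total = 4 + 8 = 12
Critical path = longest path = max(14, 12) = 14

14


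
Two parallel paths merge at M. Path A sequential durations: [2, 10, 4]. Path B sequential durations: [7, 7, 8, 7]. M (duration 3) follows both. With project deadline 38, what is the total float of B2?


Forward pass: ES(B2) = sum of predecessors on chain B = 7
EF = ES + duration = 7 + 7 = 14
Backward pass: LF(M) = deadline = 38; LS(M) = 38 - 3 = 35
LF(B2) = LS(M) - sum(successors on chain B) = 35 - 15 = 20
LS = LF - duration = 20 - 7 = 13
Total float = LS - ES = 13 - 7 = 6

6


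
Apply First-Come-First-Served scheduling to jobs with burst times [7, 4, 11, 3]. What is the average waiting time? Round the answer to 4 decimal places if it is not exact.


FCFS order (as given): [7, 4, 11, 3]
Waiting times:
  Job 1: wait = 0
  Job 2: wait = 7
  Job 3: wait = 11
  Job 4: wait = 22
Sum of waiting times = 40
Average waiting time = 40/4 = 10.0

10.0


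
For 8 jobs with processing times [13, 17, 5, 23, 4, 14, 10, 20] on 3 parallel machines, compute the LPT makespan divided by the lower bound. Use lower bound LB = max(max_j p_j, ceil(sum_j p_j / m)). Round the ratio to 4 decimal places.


LPT order: [23, 20, 17, 14, 13, 10, 5, 4]
Machine loads after assignment: [37, 33, 36]
LPT makespan = 37
Lower bound = max(max_job, ceil(total/3)) = max(23, 36) = 36
Ratio = 37 / 36 = 1.0278

1.0278


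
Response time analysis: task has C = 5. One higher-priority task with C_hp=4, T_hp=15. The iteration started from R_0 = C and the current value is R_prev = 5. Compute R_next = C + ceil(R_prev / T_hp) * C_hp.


R_next = C + ceil(R_prev / T_hp) * C_hp
ceil(5 / 15) = ceil(0.3333) = 1
Interference = 1 * 4 = 4
R_next = 5 + 4 = 9

9


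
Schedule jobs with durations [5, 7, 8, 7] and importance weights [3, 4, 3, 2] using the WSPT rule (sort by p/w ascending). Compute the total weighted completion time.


Compute p/w ratios and sort ascending (WSPT): [(5, 3), (7, 4), (8, 3), (7, 2)]
Compute weighted completion times:
  Job (p=5,w=3): C=5, w*C=3*5=15
  Job (p=7,w=4): C=12, w*C=4*12=48
  Job (p=8,w=3): C=20, w*C=3*20=60
  Job (p=7,w=2): C=27, w*C=2*27=54
Total weighted completion time = 177

177


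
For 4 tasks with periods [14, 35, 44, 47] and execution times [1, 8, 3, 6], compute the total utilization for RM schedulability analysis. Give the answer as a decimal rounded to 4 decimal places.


Compute individual utilizations (exact fractions):
  Task 1: C/T = 1/14 (approx. 0.0714)
  Task 2: C/T = 8/35 (approx. 0.2286)
  Task 3: C/T = 3/44 (approx. 0.0682)
  Task 4: C/T = 6/47 (approx. 0.1277)
Total utilization U = 1/14 + 8/35 + 3/44 + 6/47 = 5127/10340
Rounded to 4 decimal places: U = 0.4958
RM (Liu & Layland) bound for 4 tasks = 0.756828; compare with U = 5127/10340 (approx. 0.495841)
U <= bound, so schedulable by RM sufficient condition.

0.4958


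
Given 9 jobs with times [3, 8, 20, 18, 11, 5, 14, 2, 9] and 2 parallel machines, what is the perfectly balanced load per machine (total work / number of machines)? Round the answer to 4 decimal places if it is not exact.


Total processing time = 3 + 8 + 20 + 18 + 11 + 5 + 14 + 2 + 9 = 90
Number of machines = 2
Ideal balanced load = 90 / 2 = 45.0

45.0


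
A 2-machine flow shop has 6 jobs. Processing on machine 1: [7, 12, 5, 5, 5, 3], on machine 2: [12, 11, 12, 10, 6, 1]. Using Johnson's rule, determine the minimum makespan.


Apply Johnson's rule:
  Group 1 (a <= b): [(3, 5, 12), (4, 5, 10), (5, 5, 6), (1, 7, 12)]
  Group 2 (a > b): [(2, 12, 11), (6, 3, 1)]
Optimal job order: [3, 4, 5, 1, 2, 6]
Schedule:
  Job 3: M1 done at 5, M2 done at 17
  Job 4: M1 done at 10, M2 done at 27
  Job 5: M1 done at 15, M2 done at 33
  Job 1: M1 done at 22, M2 done at 45
  Job 2: M1 done at 34, M2 done at 56
  Job 6: M1 done at 37, M2 done at 57
Makespan = 57

57


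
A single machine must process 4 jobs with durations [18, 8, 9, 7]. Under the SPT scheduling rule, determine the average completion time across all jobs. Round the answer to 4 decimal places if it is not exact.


Sort jobs by processing time (SPT order): [7, 8, 9, 18]
Compute completion times sequentially:
  Job 1: processing = 7, completes at 7
  Job 2: processing = 8, completes at 15
  Job 3: processing = 9, completes at 24
  Job 4: processing = 18, completes at 42
Sum of completion times = 88
Average completion time = 88/4 = 22.0

22.0


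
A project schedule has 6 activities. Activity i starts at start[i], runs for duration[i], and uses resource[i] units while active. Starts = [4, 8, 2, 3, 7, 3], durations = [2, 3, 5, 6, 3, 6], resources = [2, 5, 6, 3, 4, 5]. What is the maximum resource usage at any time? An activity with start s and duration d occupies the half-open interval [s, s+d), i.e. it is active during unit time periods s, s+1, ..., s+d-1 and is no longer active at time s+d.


Each activity i is active on [start_i, start_i + duration_i).
Compute total resource usage per time slot:
  t=0: active resources = [], total = 0
  t=1: active resources = [], total = 0
  t=2: active resources = [6], total = 6
  t=3: active resources = [6, 3, 5], total = 14
  t=4: active resources = [2, 6, 3, 5], total = 16
  t=5: active resources = [2, 6, 3, 5], total = 16
  t=6: active resources = [6, 3, 5], total = 14
  t=7: active resources = [3, 4, 5], total = 12
  t=8: active resources = [5, 3, 4, 5], total = 17
  t=9: active resources = [5, 4], total = 9
  t=10: active resources = [5], total = 5
Peak resource demand = 17

17


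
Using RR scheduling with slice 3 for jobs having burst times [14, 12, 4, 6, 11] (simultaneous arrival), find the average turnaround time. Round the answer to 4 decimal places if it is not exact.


Time quantum = 3
Execution trace:
  J1 runs 3 units, time = 3
  J2 runs 3 units, time = 6
  J3 runs 3 units, time = 9
  J4 runs 3 units, time = 12
  J5 runs 3 units, time = 15
  J1 runs 3 units, time = 18
  J2 runs 3 units, time = 21
  J3 runs 1 units, time = 22
  J4 runs 3 units, time = 25
  J5 runs 3 units, time = 28
  J1 runs 3 units, time = 31
  J2 runs 3 units, time = 34
  J5 runs 3 units, time = 37
  J1 runs 3 units, time = 40
  J2 runs 3 units, time = 43
  J5 runs 2 units, time = 45
  J1 runs 2 units, time = 47
Finish times: [47, 43, 22, 25, 45]
Average turnaround = 182/5 = 36.4

36.4


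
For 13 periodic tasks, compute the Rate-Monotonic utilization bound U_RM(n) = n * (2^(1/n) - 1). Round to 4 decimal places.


Compute 2^(1/13) = 1.0547660765
Subtract 1: 1.0547660765 - 1 = 0.0547660765
Multiply by n: 13 * 0.0547660765 = 0.7119589945
Round to 4 dp: 0.7120

0.7120


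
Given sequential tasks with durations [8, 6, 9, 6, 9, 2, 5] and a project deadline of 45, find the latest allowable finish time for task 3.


LF(activity 3) = deadline - sum of successor durations
Successors: activities 4 through 7 with durations [6, 9, 2, 5]
Sum of successor durations = 22
LF = 45 - 22 = 23

23


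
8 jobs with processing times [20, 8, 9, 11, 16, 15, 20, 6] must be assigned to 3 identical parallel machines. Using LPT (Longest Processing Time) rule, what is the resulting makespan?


Sort jobs in decreasing order (LPT): [20, 20, 16, 15, 11, 9, 8, 6]
Assign each job to the least loaded machine:
  Machine 1: jobs [20, 11, 6], load = 37
  Machine 2: jobs [20, 9, 8], load = 37
  Machine 3: jobs [16, 15], load = 31
Makespan = max load = 37

37


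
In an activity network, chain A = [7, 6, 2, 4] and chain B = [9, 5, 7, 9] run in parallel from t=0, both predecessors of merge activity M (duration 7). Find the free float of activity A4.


ES(A4) = sum of predecessors on chain A = 15
EF(A4) = ES + duration = 15 + 4 = 19
Successor of A4 is M. ES(M) = max(sum(A), sum(B)) = max(19, 30) = 30
Free float = ES(successor) - EF(current) = 30 - 19 = 11

11


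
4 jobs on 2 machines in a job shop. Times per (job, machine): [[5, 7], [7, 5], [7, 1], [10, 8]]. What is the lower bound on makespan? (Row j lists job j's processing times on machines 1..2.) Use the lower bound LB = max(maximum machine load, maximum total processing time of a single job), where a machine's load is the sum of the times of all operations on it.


Machine loads:
  Machine 1: 5 + 7 + 7 + 10 = 29
  Machine 2: 7 + 5 + 1 + 8 = 21
Max machine load = 29
Job totals:
  Job 1: 12
  Job 2: 12
  Job 3: 8
  Job 4: 18
Max job total = 18
Lower bound = max(29, 18) = 29

29


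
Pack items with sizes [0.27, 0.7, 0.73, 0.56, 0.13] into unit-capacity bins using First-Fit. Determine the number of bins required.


Place items sequentially using First-Fit:
  Item 0.27 -> new Bin 1
  Item 0.7 -> Bin 1 (now 0.97)
  Item 0.73 -> new Bin 2
  Item 0.56 -> new Bin 3
  Item 0.13 -> Bin 2 (now 0.86)
Total bins used = 3

3


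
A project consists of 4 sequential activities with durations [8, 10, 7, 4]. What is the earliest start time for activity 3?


Activity 3 starts after activities 1 through 2 complete.
Predecessor durations: [8, 10]
ES = 8 + 10 = 18

18


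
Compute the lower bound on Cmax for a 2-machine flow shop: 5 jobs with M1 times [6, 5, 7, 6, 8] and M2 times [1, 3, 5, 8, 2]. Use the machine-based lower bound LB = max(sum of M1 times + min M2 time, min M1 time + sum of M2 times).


LB1 = sum(M1 times) + min(M2 times) = 32 + 1 = 33
LB2 = min(M1 times) + sum(M2 times) = 5 + 19 = 24
Lower bound = max(LB1, LB2) = max(33, 24) = 33

33


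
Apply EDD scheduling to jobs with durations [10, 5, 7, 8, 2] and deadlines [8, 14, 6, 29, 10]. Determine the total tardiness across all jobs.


Sort by due date (EDD order): [(7, 6), (10, 8), (2, 10), (5, 14), (8, 29)]
Compute completion times and tardiness:
  Job 1: p=7, d=6, C=7, tardiness=max(0,7-6)=1
  Job 2: p=10, d=8, C=17, tardiness=max(0,17-8)=9
  Job 3: p=2, d=10, C=19, tardiness=max(0,19-10)=9
  Job 4: p=5, d=14, C=24, tardiness=max(0,24-14)=10
  Job 5: p=8, d=29, C=32, tardiness=max(0,32-29)=3
Total tardiness = 32

32


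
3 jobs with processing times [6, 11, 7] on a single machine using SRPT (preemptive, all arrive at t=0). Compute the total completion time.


Since all jobs arrive at t=0, SRPT equals SPT ordering.
SPT order: [6, 7, 11]
Completion times:
  Job 1: p=6, C=6
  Job 2: p=7, C=13
  Job 3: p=11, C=24
Total completion time = 6 + 13 + 24 = 43

43


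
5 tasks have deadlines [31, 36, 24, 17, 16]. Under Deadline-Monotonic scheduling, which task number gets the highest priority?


Sort tasks by relative deadline (ascending):
  Task 5: deadline = 16
  Task 4: deadline = 17
  Task 3: deadline = 24
  Task 1: deadline = 31
  Task 2: deadline = 36
Priority order (highest first): [5, 4, 3, 1, 2]
Highest priority task = 5

5


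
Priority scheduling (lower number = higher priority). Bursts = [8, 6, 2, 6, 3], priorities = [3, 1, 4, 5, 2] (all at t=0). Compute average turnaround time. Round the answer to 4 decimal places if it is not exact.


Sort by priority (ascending = highest first):
Order: [(1, 6), (2, 3), (3, 8), (4, 2), (5, 6)]
Completion times:
  Priority 1, burst=6, C=6
  Priority 2, burst=3, C=9
  Priority 3, burst=8, C=17
  Priority 4, burst=2, C=19
  Priority 5, burst=6, C=25
Average turnaround = 76/5 = 15.2

15.2


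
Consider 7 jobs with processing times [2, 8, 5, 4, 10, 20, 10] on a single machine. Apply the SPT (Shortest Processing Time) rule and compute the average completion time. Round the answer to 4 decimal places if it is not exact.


Sort jobs by processing time (SPT order): [2, 4, 5, 8, 10, 10, 20]
Compute completion times sequentially:
  Job 1: processing = 2, completes at 2
  Job 2: processing = 4, completes at 6
  Job 3: processing = 5, completes at 11
  Job 4: processing = 8, completes at 19
  Job 5: processing = 10, completes at 29
  Job 6: processing = 10, completes at 39
  Job 7: processing = 20, completes at 59
Sum of completion times = 165
Average completion time = 165/7 = 23.5714

23.5714


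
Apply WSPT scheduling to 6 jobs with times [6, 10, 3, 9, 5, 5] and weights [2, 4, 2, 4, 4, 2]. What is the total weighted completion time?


Compute p/w ratios and sort ascending (WSPT): [(5, 4), (3, 2), (9, 4), (10, 4), (5, 2), (6, 2)]
Compute weighted completion times:
  Job (p=5,w=4): C=5, w*C=4*5=20
  Job (p=3,w=2): C=8, w*C=2*8=16
  Job (p=9,w=4): C=17, w*C=4*17=68
  Job (p=10,w=4): C=27, w*C=4*27=108
  Job (p=5,w=2): C=32, w*C=2*32=64
  Job (p=6,w=2): C=38, w*C=2*38=76
Total weighted completion time = 352

352


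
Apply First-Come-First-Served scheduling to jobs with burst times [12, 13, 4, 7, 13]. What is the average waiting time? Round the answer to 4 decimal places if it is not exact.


FCFS order (as given): [12, 13, 4, 7, 13]
Waiting times:
  Job 1: wait = 0
  Job 2: wait = 12
  Job 3: wait = 25
  Job 4: wait = 29
  Job 5: wait = 36
Sum of waiting times = 102
Average waiting time = 102/5 = 20.4

20.4


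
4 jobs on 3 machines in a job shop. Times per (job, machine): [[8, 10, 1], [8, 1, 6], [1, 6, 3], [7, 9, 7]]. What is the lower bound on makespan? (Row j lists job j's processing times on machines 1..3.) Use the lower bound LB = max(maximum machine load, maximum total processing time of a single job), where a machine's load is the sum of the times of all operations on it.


Machine loads:
  Machine 1: 8 + 8 + 1 + 7 = 24
  Machine 2: 10 + 1 + 6 + 9 = 26
  Machine 3: 1 + 6 + 3 + 7 = 17
Max machine load = 26
Job totals:
  Job 1: 19
  Job 2: 15
  Job 3: 10
  Job 4: 23
Max job total = 23
Lower bound = max(26, 23) = 26

26


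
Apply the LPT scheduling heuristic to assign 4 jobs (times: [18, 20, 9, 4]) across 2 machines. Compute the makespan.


Sort jobs in decreasing order (LPT): [20, 18, 9, 4]
Assign each job to the least loaded machine:
  Machine 1: jobs [20, 4], load = 24
  Machine 2: jobs [18, 9], load = 27
Makespan = max load = 27

27


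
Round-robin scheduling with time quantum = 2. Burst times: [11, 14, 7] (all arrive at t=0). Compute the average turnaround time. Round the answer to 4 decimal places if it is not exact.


Time quantum = 2
Execution trace:
  J1 runs 2 units, time = 2
  J2 runs 2 units, time = 4
  J3 runs 2 units, time = 6
  J1 runs 2 units, time = 8
  J2 runs 2 units, time = 10
  J3 runs 2 units, time = 12
  J1 runs 2 units, time = 14
  J2 runs 2 units, time = 16
  J3 runs 2 units, time = 18
  J1 runs 2 units, time = 20
  J2 runs 2 units, time = 22
  J3 runs 1 units, time = 23
  J1 runs 2 units, time = 25
  J2 runs 2 units, time = 27
  J1 runs 1 units, time = 28
  J2 runs 2 units, time = 30
  J2 runs 2 units, time = 32
Finish times: [28, 32, 23]
Average turnaround = 83/3 = 27.6667

27.6667


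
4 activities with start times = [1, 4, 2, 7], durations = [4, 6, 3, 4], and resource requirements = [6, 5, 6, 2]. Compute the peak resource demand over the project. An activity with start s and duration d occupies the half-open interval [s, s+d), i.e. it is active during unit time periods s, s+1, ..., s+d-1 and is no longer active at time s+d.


Each activity i is active on [start_i, start_i + duration_i).
Compute total resource usage per time slot:
  t=0: active resources = [], total = 0
  t=1: active resources = [6], total = 6
  t=2: active resources = [6, 6], total = 12
  t=3: active resources = [6, 6], total = 12
  t=4: active resources = [6, 5, 6], total = 17
  t=5: active resources = [5], total = 5
  t=6: active resources = [5], total = 5
  t=7: active resources = [5, 2], total = 7
  t=8: active resources = [5, 2], total = 7
  t=9: active resources = [5, 2], total = 7
  t=10: active resources = [2], total = 2
Peak resource demand = 17

17
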